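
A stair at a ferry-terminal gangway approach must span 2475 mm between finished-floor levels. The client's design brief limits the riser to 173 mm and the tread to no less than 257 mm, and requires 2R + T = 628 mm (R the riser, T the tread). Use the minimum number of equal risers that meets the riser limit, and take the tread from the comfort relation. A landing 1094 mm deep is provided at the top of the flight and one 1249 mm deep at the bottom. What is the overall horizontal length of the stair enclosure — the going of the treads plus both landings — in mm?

6515 mm

⌈2475/173⌉ = 15 risers.
R = 2475 ÷ 15 = 165 mm.
Tread T = 628 − 2 × 165 = 298 mm (≥ 257 mm).
Going = (15 − 1) × 298 = 4172 mm.
Add landings: 4172 + 1094 + 1249 = 6515 mm.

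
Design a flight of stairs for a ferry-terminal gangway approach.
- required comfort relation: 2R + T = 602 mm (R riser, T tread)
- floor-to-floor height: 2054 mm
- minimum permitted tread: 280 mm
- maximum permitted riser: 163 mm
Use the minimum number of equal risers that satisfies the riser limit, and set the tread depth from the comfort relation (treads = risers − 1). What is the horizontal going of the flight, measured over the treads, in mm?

3432 mm

At most 163 each: 2054/163 = 12.60, giving 13 risers.
Riser R = 2054 / 13 = 158 mm, within the 163 mm limit.
T = 602 − 2·158 = 286 mm, which satisfies the 280 mm minimum.
Going = (13 − 1) × 286 = 3432 mm.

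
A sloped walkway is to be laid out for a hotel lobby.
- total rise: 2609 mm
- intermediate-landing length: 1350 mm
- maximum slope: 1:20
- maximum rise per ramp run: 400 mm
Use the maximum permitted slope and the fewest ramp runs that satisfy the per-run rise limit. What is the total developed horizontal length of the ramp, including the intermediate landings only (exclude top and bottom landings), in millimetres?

2609 / 400 = 6.522 → round up to 7 ramp runs. That means 6 intermediate landings.
Ramp run (horizontal) at 1:20: 2609 × 20 = 52180 mm.
Intermediate landings: 6 × 1350 = 8100 mm.
Total developed length = 52180 + 8100 = 60280 mm.

60280 mm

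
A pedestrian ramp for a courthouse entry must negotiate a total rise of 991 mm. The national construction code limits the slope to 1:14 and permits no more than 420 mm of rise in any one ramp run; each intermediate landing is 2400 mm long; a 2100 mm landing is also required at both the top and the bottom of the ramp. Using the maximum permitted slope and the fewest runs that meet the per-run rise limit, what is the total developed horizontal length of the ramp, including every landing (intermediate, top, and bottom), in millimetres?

22874 mm

At most 420 each: 991/420 = 2.36, giving 3 ramp runs. That means 2 intermediate landings.
Ramp run (horizontal) at 1:14: 991 × 14 = 13874 mm.
2 intermediate landings contribute 2 × 2400 = 4800 mm.
Top and bottom landings: 2 × 2100 = 4200 mm.
Total = 13874 + 4800 + 4200 = 22874 mm.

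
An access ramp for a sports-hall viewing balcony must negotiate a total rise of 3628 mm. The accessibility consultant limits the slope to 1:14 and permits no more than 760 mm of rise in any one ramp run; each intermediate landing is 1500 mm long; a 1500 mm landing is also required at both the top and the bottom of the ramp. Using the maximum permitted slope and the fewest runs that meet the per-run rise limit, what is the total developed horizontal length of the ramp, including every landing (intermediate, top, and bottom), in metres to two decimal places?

3628 / 760 = 4.77, so 5 ramp runs are needed. That means 4 intermediate landings.
Ramp run (horizontal) at 1:14: 3628 × 14 = 50792 mm.
Intermediate landings: 4 × 1500 = 6000 mm.
Top and bottom landings: 2 × 1500 = 3000 mm.
Total = 50792 + 6000 + 3000 = 59792 mm.
= 59.79 m.

59.79 m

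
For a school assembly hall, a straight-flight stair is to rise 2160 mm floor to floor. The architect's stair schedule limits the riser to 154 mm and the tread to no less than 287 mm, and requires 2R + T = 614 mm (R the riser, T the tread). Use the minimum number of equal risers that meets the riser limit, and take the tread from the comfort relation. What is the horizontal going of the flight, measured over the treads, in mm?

At most 154 each: 2160/154 = 14.03, giving 15 risers.
Riser R = 2160 / 15 = 144 mm, within the 154 mm limit.
T = 614 − 2·144 = 326 mm, which satisfies the 287 mm minimum.
Treads = 15 − 1 = 14; going = 14 × 326 = 4564 mm.

4564 mm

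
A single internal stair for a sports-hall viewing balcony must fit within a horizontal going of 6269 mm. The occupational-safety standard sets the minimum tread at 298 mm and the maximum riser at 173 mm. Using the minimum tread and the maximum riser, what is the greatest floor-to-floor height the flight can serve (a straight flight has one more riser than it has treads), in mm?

Treads that fit: ⌊6269 / 298⌋ = 21.
Risers = treads + 1 = 22.
Maximum height = 22 × 173 = 3806 mm.

3806 mm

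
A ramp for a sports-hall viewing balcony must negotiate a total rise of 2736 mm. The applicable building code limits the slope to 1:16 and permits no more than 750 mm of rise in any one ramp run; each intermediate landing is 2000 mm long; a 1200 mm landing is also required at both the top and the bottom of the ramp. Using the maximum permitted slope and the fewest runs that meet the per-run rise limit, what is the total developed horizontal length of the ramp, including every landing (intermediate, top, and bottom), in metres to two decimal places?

2736 / 750 = 3.65, so 4 ramp runs are needed. That means 3 intermediate landings.
Ramp run (horizontal) at 1:16: 2736 × 16 = 43776 mm.
Intermediate landings: 3 × 2000 = 6000 mm.
Top and bottom landings: 2 × 1200 = 2400 mm.
Total = 43776 + 6000 + 2400 = 52176 mm.
= 52.18 m.

52.18 m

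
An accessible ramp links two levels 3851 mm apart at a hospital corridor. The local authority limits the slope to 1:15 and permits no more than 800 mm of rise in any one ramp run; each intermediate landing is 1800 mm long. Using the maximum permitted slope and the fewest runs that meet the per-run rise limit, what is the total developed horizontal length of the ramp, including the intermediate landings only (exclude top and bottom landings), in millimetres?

3851 / 800 = 4.814 → round up to 5 ramp runs. That means 4 intermediate landings.
Horizontal run for 3851 mm of rise at 1:15 is 3851 × 15 = 57765 mm.
4 intermediate landings contribute 4 × 1800 = 7200 mm.
Total developed length = 57765 + 7200 = 64965 mm.

64965 mm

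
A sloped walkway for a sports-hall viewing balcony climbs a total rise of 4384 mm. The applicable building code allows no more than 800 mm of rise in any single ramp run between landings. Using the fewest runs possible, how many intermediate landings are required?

4384 / 800 = 5.480 → round up to 6 ramp runs.
6 runs are separated by 5 intermediate landings.

5 intermediate landings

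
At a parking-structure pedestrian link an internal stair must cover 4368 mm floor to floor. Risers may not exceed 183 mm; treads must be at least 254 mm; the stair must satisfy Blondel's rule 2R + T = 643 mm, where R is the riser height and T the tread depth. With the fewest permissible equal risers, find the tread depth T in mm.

279 mm

4368 / 183 = 23.869 → round up to 24 risers.
R = 4368 ÷ 24 = 182 mm.
T = 643 − 2·182 = 279 mm, which satisfies the 254 mm minimum.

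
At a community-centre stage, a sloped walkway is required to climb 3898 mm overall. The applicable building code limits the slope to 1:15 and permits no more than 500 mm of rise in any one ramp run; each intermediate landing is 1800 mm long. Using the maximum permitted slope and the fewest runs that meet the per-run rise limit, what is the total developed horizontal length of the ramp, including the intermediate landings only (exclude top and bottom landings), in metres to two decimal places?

71.07 m

3898 / 500 = 7.80, so 8 ramp runs are needed. That means 7 intermediate landings.
Horizontal run for 3898 mm of rise at 1:15 is 3898 × 15 = 58470 mm.
Intermediate landings: 7 × 1800 = 12600 mm.
Developed length = 58470 + 12600 = 71070 mm.
= 71.07 m.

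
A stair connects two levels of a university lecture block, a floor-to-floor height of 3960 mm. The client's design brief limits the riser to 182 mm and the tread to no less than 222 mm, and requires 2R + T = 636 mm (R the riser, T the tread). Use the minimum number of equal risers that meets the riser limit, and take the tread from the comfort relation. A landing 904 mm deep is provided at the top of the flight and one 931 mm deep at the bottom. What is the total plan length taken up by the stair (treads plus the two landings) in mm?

At most 182 each: 3960/182 = 21.76, giving 22 risers.
R = 3960 ÷ 22 = 180 mm.
T = 636 − 2·180 = 276 mm, which satisfies the 222 mm minimum.
Treads = 22 − 1 = 21; going = 21 × 276 = 5796 mm.
Add landings: 5796 + 904 + 931 = 7631 mm.

7631 mm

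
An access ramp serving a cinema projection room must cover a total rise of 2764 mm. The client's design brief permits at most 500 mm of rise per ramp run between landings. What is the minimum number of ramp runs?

⌈2764/500⌉ = 6 ramp runs.

6 runs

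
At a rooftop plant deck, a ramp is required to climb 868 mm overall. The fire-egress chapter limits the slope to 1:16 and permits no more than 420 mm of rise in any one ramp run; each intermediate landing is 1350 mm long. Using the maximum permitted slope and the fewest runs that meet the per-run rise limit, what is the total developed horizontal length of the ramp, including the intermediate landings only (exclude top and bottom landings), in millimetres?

At most 420 each: 868/420 = 2.07, giving 3 ramp runs. That means 2 intermediate landings.
Horizontal run for 868 mm of rise at 1:16 is 868 × 16 = 13888 mm.
Intermediate landings: 2 × 1350 = 2700 mm.
Total developed length = 13888 + 2700 = 16588 mm.

16588 mm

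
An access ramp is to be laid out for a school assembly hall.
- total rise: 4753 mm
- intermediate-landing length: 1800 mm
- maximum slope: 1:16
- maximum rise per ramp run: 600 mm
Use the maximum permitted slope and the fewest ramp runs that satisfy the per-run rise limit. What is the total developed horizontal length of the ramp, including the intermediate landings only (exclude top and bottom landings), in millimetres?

88648 mm

⌈4753/600⌉ = 8 ramp runs. That means 7 intermediate landings.
Ramp run (horizontal) at 1:16: 4753 × 16 = 76048 mm.
Intermediate landings: 7 × 1800 = 12600 mm.
Total developed length = 76048 + 12600 = 88648 mm.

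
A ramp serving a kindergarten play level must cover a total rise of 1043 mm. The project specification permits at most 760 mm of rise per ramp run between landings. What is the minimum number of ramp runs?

2 runs

At most 760 each: 1043/760 = 1.37, giving 2 ramp runs.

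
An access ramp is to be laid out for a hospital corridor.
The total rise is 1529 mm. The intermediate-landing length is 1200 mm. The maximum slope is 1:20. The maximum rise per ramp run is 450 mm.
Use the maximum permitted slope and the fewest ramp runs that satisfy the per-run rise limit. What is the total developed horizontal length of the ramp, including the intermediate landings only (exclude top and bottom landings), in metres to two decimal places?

34.18 m

1529 / 450 = 3.398 → round up to 4 ramp runs. That means 3 intermediate landings.
Ramp run (horizontal) at 1:20: 1529 × 20 = 30580 mm.
Intermediate landings: 3 × 1200 = 3600 mm.
Total developed length = 30580 + 3600 = 34180 mm.
= 34.18 m.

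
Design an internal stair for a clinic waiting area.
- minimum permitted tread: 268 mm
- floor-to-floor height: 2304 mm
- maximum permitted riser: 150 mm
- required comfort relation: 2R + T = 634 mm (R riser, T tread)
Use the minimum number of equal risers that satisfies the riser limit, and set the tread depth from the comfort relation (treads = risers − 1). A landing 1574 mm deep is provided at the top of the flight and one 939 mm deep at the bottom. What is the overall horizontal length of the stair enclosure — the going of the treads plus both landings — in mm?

At most 150 each: 2304/150 = 15.36, giving 16 risers.
R = 2304 ÷ 16 = 144 mm.
Tread T = 634 − 2 × 144 = 346 mm (≥ 268 mm).
16 risers give 15 treads; going = 15 × 346 = 5190 mm.
Add landings: 5190 + 1574 + 939 = 7703 mm.

7703 mm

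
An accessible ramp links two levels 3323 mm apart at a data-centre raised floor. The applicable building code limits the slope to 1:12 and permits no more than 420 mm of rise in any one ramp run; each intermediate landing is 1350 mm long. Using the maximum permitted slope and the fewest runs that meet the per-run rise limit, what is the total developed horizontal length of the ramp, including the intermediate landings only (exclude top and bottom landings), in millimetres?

⌈3323/420⌉ = 8 ramp runs. That means 7 intermediate landings.
Horizontal run for 3323 mm of rise at 1:12 is 3323 × 12 = 39876 mm.
Intermediate landings: 7 × 1350 = 9450 mm.
Developed length = 39876 + 9450 = 49326 mm.

49326 mm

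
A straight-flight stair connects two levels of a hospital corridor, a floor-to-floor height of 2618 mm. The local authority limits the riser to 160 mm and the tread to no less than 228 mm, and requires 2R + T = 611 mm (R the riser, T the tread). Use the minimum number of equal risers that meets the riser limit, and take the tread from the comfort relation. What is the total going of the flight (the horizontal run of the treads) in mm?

4848 mm

At most 160 each: 2618/160 = 16.36, giving 17 risers.
Each riser is 2618/17 = 154 mm (≤ 160 mm).
Tread T = 611 − 2 × 154 = 303 mm (≥ 228 mm).
Going = (17 − 1) × 303 = 4848 mm.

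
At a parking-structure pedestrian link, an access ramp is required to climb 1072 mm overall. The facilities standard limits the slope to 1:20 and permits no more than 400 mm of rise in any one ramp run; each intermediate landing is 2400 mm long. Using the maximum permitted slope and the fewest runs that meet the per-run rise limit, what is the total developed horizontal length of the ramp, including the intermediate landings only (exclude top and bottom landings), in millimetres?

26240 mm

1072 / 400 = 2.680 → round up to 3 ramp runs. That means 2 intermediate landings.
Horizontal run for 1072 mm of rise at 1:20 is 1072 × 20 = 21440 mm.
2 intermediate landings contribute 2 × 2400 = 4800 mm.
Developed length = 21440 + 4800 = 26240 mm.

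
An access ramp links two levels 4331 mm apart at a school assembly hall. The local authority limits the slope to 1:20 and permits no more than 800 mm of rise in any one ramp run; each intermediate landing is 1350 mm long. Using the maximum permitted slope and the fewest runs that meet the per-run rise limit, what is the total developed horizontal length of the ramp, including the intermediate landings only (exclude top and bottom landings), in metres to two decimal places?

4331 / 800 = 5.41, so 6 ramp runs are needed. That means 5 intermediate landings.
Horizontal run for 4331 mm of rise at 1:20 is 4331 × 20 = 86620 mm.
Intermediate landings: 5 × 1350 = 6750 mm.
Developed length = 86620 + 6750 = 93370 mm.
= 93.37 m.

93.37 m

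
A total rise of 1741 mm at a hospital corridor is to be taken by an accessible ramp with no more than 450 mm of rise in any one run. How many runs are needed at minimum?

At most 450 each: 1741/450 = 3.87, giving 4 ramp runs.

4 runs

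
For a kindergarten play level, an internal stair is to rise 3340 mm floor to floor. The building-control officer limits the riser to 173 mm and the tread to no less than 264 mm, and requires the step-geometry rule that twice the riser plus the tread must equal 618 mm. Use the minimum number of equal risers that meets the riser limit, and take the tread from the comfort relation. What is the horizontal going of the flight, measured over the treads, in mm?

At most 173 each: 3340/173 = 19.31, giving 20 risers.
Riser R = 3340 / 20 = 167 mm, within the 173 mm limit.
Tread T = 618 − 2 × 167 = 284 mm (≥ 264 mm).
Going = (20 − 1) × 284 = 5396 mm.

5396 mm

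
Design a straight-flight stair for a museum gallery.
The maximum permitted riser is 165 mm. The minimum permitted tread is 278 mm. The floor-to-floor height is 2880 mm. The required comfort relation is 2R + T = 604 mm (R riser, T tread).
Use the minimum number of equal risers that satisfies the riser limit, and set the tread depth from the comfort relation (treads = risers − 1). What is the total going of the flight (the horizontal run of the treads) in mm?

4828 mm

2880 / 165 = 17.45, so 18 risers are needed.
Each riser is 2880/18 = 160 mm (≤ 165 mm).
From 2R + T = 604: T = 604 − 320 = 284 mm.
Going = (18 − 1) × 284 = 4828 mm.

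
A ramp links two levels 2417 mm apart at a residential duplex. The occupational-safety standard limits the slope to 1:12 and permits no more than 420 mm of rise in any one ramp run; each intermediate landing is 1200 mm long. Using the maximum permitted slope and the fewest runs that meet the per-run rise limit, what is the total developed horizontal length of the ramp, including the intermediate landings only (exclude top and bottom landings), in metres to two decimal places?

35.00 m

At most 420 each: 2417/420 = 5.75, giving 6 ramp runs. That means 5 intermediate landings.
Ramp run (horizontal) at 1:12: 2417 × 12 = 29004 mm.
5 intermediate landings contribute 5 × 1200 = 6000 mm.
Developed length = 29004 + 6000 = 35004 mm.
= 35.00 m.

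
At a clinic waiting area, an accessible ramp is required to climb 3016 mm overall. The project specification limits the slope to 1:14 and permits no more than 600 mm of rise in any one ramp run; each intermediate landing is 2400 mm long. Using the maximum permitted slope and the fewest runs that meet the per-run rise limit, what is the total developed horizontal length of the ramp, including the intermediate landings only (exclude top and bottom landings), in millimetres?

54224 mm

3016 / 600 = 5.03, so 6 ramp runs are needed. That means 5 intermediate landings.
Ramp run (horizontal) at 1:14: 3016 × 14 = 42224 mm.
5 intermediate landings contribute 5 × 2400 = 12000 mm.
Developed length = 42224 + 12000 = 54224 mm.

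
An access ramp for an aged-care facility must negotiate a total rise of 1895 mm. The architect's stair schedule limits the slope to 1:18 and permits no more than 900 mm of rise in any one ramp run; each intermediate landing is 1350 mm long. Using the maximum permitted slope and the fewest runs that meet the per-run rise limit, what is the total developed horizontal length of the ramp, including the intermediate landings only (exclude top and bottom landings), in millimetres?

36810 mm

1895 / 900 = 2.106 → round up to 3 ramp runs. That means 2 intermediate landings.
Horizontal run for 1895 mm of rise at 1:18 is 1895 × 18 = 34110 mm.
Intermediate landings: 2 × 1350 = 2700 mm.
Total developed length = 34110 + 2700 = 36810 mm.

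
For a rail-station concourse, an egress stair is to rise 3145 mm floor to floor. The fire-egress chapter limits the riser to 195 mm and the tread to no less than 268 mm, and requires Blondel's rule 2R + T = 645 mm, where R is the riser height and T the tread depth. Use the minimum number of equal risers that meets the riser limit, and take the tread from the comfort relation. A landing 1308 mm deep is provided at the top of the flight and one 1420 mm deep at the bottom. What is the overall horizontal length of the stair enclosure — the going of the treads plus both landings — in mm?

7128 mm

3145 / 195 = 16.128 → round up to 17 risers.
Each riser is 3145/17 = 185 mm (≤ 195 mm).
T = 645 − 2·185 = 275 mm, which satisfies the 268 mm minimum.
Going = (17 − 1) × 275 = 4400 mm.
Add landings: 4400 + 1308 + 1420 = 7128 mm.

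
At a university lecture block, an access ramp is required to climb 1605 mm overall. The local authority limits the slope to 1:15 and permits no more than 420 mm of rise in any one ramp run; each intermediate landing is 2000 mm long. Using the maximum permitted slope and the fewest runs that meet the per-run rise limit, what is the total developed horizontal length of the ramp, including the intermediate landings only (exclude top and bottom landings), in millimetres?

30075 mm

⌈1605/420⌉ = 4 ramp runs. That means 3 intermediate landings.
Horizontal run for 1605 mm of rise at 1:15 is 1605 × 15 = 24075 mm.
3 intermediate landings contribute 3 × 2000 = 6000 mm.
Total developed length = 24075 + 6000 = 30075 mm.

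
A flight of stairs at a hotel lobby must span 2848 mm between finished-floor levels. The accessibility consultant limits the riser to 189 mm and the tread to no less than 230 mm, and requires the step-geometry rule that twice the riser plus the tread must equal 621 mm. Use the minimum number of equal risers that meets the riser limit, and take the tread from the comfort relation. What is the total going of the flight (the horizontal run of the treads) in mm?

At most 189 each: 2848/189 = 15.07, giving 16 risers.
R = 2848 ÷ 16 = 178 mm.
T = 621 − 2·178 = 265 mm, which satisfies the 230 mm minimum.
Treads = 16 − 1 = 15; going = 15 × 265 = 3975 mm.

3975 mm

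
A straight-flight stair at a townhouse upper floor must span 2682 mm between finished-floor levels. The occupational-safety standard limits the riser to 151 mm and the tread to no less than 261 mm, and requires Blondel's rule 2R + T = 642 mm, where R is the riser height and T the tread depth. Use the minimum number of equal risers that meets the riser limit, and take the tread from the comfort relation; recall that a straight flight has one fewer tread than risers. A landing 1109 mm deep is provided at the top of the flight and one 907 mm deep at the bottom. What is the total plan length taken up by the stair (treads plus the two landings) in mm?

7864 mm

At most 151 each: 2682/151 = 17.76, giving 18 risers.
Each riser is 2682/18 = 149 mm (≤ 151 mm).
From 2R + T = 642: T = 642 − 298 = 344 mm.
Going = (18 − 1) × 344 = 5848 mm.
Add landings: 5848 + 1109 + 907 = 7864 mm.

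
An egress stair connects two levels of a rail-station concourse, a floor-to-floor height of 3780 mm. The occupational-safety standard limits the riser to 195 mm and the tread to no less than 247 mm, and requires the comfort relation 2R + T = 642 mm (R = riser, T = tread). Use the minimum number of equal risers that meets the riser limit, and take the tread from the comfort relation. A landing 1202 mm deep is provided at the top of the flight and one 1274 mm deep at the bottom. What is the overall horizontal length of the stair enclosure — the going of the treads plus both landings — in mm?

7492 mm

At most 195 each: 3780/195 = 19.38, giving 20 risers.
R = 3780 ÷ 20 = 189 mm.
Tread T = 642 − 2 × 189 = 264 mm (≥ 247 mm).
Treads = 20 − 1 = 19; going = 19 × 264 = 5016 mm.
Enclosure = 5016 + 1202 + 1274 = 7492 mm.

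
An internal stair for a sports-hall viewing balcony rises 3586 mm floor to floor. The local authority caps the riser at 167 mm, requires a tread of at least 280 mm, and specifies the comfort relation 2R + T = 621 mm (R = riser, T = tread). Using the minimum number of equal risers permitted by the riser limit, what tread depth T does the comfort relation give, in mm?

3586 / 167 = 21.47, so 22 risers are needed.
Riser R = 3586 / 22 = 163 mm, within the 167 mm limit.
From 2R + T = 621: T = 621 − 326 = 295 mm.

295 mm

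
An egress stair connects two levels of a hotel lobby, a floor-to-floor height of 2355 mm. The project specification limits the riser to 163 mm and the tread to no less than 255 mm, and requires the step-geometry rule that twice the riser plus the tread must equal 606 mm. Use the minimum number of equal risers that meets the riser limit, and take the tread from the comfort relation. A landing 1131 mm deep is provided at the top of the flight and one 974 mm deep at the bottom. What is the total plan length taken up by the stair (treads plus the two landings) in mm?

At most 163 each: 2355/163 = 14.45, giving 15 risers.
R = 2355 ÷ 15 = 157 mm.
Tread T = 606 − 2 × 157 = 292 mm (≥ 255 mm).
Going = (15 − 1) × 292 = 4088 mm.
Enclosure = 4088 + 1131 + 974 = 6193 mm.

6193 mm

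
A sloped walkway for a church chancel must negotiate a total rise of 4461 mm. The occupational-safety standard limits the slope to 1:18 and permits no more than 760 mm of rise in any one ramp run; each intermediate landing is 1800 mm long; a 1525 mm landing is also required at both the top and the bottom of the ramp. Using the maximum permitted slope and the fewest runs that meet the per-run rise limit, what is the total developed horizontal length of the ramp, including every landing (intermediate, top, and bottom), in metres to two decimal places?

92.35 m

4461 / 760 = 5.870 → round up to 6 ramp runs. That means 5 intermediate landings.
Ramp run (horizontal) at 1:18: 4461 × 18 = 80298 mm.
5 intermediate landings contribute 5 × 1800 = 9000 mm.
Top and bottom landings: 2 × 1525 = 3050 mm.
Total = 80298 + 9000 + 3050 = 92348 mm.
= 92.35 m.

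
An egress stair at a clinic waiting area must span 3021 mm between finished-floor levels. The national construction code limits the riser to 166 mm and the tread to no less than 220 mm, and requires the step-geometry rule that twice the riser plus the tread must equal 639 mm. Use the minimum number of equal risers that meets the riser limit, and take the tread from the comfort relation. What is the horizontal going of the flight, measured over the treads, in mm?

5778 mm

3021 / 166 = 18.20, so 19 risers are needed.
R = 3021 ÷ 19 = 159 mm.
From 2R + T = 639: T = 639 − 318 = 321 mm.
Treads = 19 − 1 = 18; going = 18 × 321 = 5778 mm.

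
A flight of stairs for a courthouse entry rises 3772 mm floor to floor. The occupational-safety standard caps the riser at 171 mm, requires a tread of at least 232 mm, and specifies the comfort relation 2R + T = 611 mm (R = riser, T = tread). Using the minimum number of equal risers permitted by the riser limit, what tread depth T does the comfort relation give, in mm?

⌈3772/171⌉ = 23 risers.
R = 3772 ÷ 23 = 164 mm.
Tread T = 611 − 2 × 164 = 283 mm (≥ 232 mm).

283 mm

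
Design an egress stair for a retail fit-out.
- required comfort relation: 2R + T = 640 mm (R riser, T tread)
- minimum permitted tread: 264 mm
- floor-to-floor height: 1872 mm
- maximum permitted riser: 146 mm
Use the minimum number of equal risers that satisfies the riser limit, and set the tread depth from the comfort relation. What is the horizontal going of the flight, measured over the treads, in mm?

1872 / 146 = 12.82, so 13 risers are needed.
Riser R = 1872 / 13 = 144 mm, within the 146 mm limit.
T = 640 − 2·144 = 352 mm, which satisfies the 264 mm minimum.
13 risers give 12 treads; going = 12 × 352 = 4224 mm.

4224 mm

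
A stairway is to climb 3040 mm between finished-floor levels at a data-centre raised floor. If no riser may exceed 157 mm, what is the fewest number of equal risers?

20 risers

3040 / 157 = 19.363 → round up to 20 risers.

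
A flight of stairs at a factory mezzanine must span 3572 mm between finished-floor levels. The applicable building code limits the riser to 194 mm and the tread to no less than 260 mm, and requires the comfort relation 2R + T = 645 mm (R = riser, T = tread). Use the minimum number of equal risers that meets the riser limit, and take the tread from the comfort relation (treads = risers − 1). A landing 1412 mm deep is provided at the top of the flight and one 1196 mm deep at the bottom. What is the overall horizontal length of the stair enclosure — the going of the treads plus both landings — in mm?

7450 mm

⌈3572/194⌉ = 19 risers.
R = 3572 ÷ 19 = 188 mm.
Tread T = 645 − 2 × 188 = 269 mm (≥ 260 mm).
Going = (19 − 1) × 269 = 4842 mm.
Enclosure = 4842 + 1412 + 1196 = 7450 mm.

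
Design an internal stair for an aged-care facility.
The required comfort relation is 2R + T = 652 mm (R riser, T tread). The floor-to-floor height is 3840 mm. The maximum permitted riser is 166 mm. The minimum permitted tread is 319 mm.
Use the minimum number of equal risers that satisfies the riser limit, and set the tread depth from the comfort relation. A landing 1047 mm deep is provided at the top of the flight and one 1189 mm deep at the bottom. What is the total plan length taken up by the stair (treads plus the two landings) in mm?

3840 / 166 = 23.133 → round up to 24 risers.
Riser R = 3840 / 24 = 160 mm, within the 166 mm limit.
T = 652 − 2·160 = 332 mm, which satisfies the 319 mm minimum.
Treads = 24 − 1 = 23; going = 23 × 332 = 7636 mm.
Enclosure = 7636 + 1047 + 1189 = 9872 mm.

9872 mm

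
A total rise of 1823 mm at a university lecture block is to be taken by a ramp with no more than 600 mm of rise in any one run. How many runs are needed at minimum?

4 runs

At most 600 each: 1823/600 = 3.04, giving 4 ramp runs.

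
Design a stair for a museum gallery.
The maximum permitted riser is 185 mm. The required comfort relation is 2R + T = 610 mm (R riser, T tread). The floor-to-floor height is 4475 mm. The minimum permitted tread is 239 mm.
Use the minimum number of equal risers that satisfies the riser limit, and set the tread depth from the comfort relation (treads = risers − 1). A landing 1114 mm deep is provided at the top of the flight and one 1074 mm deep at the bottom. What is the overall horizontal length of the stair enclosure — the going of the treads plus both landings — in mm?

4475 / 185 = 24.19, so 25 risers are needed.
R = 4475 ÷ 25 = 179 mm.
From 2R + T = 610: T = 610 − 358 = 252 mm.
Treads = 25 − 1 = 24; going = 24 × 252 = 6048 mm.
Enclosure = 6048 + 1114 + 1074 = 8236 mm.

8236 mm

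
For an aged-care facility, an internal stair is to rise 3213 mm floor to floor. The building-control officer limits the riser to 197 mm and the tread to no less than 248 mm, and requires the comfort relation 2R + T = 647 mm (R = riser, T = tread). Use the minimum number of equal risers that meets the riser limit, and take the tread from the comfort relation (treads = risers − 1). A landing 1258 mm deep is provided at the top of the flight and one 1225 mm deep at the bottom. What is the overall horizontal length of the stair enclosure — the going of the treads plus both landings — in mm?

6787 mm

3213 / 197 = 16.310 → round up to 17 risers.
Each riser is 3213/17 = 189 mm (≤ 197 mm).
T = 647 − 2·189 = 269 mm, which satisfies the 248 mm minimum.
Going = (17 − 1) × 269 = 4304 mm.
Enclosure = 4304 + 1258 + 1225 = 6787 mm.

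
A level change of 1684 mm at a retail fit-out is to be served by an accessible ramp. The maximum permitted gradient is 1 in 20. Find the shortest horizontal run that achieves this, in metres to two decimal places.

Run = rise × 20 = 1684 × 20 = 33680 mm.
33680 mm = 33.68 m.

33.68 m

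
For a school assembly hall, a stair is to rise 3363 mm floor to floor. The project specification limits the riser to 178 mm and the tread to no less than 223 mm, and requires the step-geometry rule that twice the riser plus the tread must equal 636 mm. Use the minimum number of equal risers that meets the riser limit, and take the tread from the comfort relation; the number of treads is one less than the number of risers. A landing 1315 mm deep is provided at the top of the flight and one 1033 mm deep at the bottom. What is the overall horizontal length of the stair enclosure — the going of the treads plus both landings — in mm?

At most 178 each: 3363/178 = 18.89, giving 19 risers.
Each riser is 3363/19 = 177 mm (≤ 178 mm).
Tread T = 636 − 2 × 177 = 282 mm (≥ 223 mm).
19 risers give 18 treads; going = 18 × 282 = 5076 mm.
Add landings: 5076 + 1315 + 1033 = 7424 mm.

7424 mm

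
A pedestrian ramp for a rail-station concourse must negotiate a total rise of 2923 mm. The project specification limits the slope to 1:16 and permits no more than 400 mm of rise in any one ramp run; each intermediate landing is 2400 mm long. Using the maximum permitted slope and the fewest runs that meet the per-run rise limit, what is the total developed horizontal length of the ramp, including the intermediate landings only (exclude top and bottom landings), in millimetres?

2923 / 400 = 7.31, so 8 ramp runs are needed. That means 7 intermediate landings.
Horizontal run for 2923 mm of rise at 1:16 is 2923 × 16 = 46768 mm.
7 intermediate landings contribute 7 × 2400 = 16800 mm.
Total developed length = 46768 + 16800 = 63568 mm.

63568 mm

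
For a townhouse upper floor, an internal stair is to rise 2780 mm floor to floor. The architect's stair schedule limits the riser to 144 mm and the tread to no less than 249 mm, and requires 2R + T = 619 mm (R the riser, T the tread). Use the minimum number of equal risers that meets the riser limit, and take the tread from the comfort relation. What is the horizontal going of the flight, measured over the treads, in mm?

6479 mm

⌈2780/144⌉ = 20 risers.
Riser R = 2780 / 20 = 139 mm, within the 144 mm limit.
From 2R + T = 619: T = 619 − 278 = 341 mm.
20 risers give 19 treads; going = 19 × 341 = 6479 mm.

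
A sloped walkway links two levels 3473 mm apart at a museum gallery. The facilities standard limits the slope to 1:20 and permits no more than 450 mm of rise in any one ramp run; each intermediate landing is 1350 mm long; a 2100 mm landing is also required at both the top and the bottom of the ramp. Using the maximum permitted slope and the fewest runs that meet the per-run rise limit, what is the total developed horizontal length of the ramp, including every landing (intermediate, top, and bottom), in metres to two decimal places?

⌈3473/450⌉ = 8 ramp runs. That means 7 intermediate landings.
Horizontal run for 3473 mm of rise at 1:20 is 3473 × 20 = 69460 mm.
7 intermediate landings contribute 7 × 1350 = 9450 mm.
Top and bottom landings: 2 × 2100 = 4200 mm.
Total = 69460 + 9450 + 4200 = 83110 mm.
= 83.11 m.

83.11 m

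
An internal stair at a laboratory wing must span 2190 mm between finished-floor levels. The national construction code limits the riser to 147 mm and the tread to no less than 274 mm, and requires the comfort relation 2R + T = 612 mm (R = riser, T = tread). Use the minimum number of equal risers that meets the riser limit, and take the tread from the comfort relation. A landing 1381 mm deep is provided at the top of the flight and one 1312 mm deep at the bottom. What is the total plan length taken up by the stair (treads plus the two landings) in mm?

7173 mm

At most 147 each: 2190/147 = 14.90, giving 15 risers.
Each riser is 2190/15 = 146 mm (≤ 147 mm).
T = 612 − 2·146 = 320 mm, which satisfies the 274 mm minimum.
Going = (15 − 1) × 320 = 4480 mm.
Add landings: 4480 + 1381 + 1312 = 7173 mm.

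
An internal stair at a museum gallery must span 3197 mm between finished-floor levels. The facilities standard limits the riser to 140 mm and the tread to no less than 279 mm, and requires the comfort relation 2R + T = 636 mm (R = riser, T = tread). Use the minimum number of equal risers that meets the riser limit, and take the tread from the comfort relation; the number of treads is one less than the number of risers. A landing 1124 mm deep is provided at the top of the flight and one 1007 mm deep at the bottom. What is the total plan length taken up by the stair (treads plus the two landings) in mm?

3197 / 140 = 22.836 → round up to 23 risers.
R = 3197 ÷ 23 = 139 mm.
Tread T = 636 − 2 × 139 = 358 mm (≥ 279 mm).
23 risers give 22 treads; going = 22 × 358 = 7876 mm.
Enclosure = 7876 + 1124 + 1007 = 10007 mm.

10007 mm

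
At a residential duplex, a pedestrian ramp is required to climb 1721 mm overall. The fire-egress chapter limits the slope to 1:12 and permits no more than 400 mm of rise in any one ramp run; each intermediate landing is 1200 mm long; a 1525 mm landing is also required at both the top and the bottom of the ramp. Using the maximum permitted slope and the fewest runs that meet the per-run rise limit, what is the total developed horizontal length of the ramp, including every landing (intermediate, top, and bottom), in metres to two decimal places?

28.50 m

⌈1721/400⌉ = 5 ramp runs. That means 4 intermediate landings.
Ramp run (horizontal) at 1:12: 1721 × 12 = 20652 mm.
4 intermediate landings contribute 4 × 1200 = 4800 mm.
Top and bottom landings: 2 × 1525 = 3050 mm.
Total = 20652 + 4800 + 3050 = 28502 mm.
= 28.50 m.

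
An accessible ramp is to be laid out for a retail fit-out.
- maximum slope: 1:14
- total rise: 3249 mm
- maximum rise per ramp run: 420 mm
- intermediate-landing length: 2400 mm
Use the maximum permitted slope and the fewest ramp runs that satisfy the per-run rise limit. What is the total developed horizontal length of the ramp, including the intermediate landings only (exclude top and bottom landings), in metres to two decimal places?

62.29 m

3249 / 420 = 7.736 → round up to 8 ramp runs. That means 7 intermediate landings.
Ramp run (horizontal) at 1:14: 3249 × 14 = 45486 mm.
Intermediate landings: 7 × 2400 = 16800 mm.
Total developed length = 45486 + 16800 = 62286 mm.
= 62.29 m.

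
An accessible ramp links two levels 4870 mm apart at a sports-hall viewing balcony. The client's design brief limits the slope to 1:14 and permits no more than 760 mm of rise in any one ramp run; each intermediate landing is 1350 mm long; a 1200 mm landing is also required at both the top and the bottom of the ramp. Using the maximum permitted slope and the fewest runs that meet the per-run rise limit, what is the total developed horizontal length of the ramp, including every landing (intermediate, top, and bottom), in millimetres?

78680 mm

4870 / 760 = 6.41, so 7 ramp runs are needed. That means 6 intermediate landings.
Ramp run (horizontal) at 1:14: 4870 × 14 = 68180 mm.
Intermediate landings: 6 × 1350 = 8100 mm.
Top and bottom landings: 2 × 1200 = 2400 mm.
Total = 68180 + 8100 + 2400 = 78680 mm.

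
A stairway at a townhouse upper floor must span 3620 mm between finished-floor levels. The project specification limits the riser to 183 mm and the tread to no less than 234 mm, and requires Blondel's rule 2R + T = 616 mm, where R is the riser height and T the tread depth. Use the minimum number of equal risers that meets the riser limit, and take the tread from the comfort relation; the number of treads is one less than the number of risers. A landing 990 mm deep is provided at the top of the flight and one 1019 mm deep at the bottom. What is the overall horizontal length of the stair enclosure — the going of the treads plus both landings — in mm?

⌈3620/183⌉ = 20 risers.
Each riser is 3620/20 = 181 mm (≤ 183 mm).
T = 616 − 2·181 = 254 mm, which satisfies the 234 mm minimum.
Treads = 20 − 1 = 19; going = 19 × 254 = 4826 mm.
Enclosure = 4826 + 990 + 1019 = 6835 mm.

6835 mm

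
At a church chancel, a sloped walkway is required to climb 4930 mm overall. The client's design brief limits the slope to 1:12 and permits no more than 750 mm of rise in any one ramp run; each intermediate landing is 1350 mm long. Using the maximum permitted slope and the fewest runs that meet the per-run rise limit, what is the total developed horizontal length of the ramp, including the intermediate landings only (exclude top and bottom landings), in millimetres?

4930 / 750 = 6.57, so 7 ramp runs are needed. That means 6 intermediate landings.
Horizontal run for 4930 mm of rise at 1:12 is 4930 × 12 = 59160 mm.
Intermediate landings: 6 × 1350 = 8100 mm.
Total developed length = 59160 + 8100 = 67260 mm.

67260 mm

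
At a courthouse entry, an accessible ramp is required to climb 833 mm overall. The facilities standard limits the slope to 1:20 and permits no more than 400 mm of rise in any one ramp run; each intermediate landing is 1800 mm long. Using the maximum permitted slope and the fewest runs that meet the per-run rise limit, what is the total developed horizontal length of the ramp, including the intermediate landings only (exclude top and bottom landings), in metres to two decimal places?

20.26 m

At most 400 each: 833/400 = 2.08, giving 3 ramp runs. That means 2 intermediate landings.
Horizontal run for 833 mm of rise at 1:20 is 833 × 20 = 16660 mm.
Intermediate landings: 2 × 1800 = 3600 mm.
Developed length = 16660 + 3600 = 20260 mm.
= 20.26 m.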